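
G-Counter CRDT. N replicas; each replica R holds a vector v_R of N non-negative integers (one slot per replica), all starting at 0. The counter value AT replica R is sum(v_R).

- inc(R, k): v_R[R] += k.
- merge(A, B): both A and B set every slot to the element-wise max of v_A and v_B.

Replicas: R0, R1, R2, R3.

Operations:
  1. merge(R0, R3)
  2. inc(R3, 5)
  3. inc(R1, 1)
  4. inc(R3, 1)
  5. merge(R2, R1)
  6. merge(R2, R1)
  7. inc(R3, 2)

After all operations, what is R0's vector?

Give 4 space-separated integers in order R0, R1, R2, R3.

Op 1: merge R0<->R3 -> R0=(0,0,0,0) R3=(0,0,0,0)
Op 2: inc R3 by 5 -> R3=(0,0,0,5) value=5
Op 3: inc R1 by 1 -> R1=(0,1,0,0) value=1
Op 4: inc R3 by 1 -> R3=(0,0,0,6) value=6
Op 5: merge R2<->R1 -> R2=(0,1,0,0) R1=(0,1,0,0)
Op 6: merge R2<->R1 -> R2=(0,1,0,0) R1=(0,1,0,0)
Op 7: inc R3 by 2 -> R3=(0,0,0,8) value=8

Answer: 0 0 0 0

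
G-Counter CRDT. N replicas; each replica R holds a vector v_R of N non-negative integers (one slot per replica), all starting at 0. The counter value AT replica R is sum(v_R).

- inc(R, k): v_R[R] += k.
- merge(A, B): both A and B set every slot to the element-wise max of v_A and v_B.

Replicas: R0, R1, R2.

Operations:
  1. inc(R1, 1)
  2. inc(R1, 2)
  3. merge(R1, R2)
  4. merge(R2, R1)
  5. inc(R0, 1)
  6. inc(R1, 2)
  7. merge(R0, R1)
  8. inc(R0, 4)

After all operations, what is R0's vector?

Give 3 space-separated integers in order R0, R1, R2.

Op 1: inc R1 by 1 -> R1=(0,1,0) value=1
Op 2: inc R1 by 2 -> R1=(0,3,0) value=3
Op 3: merge R1<->R2 -> R1=(0,3,0) R2=(0,3,0)
Op 4: merge R2<->R1 -> R2=(0,3,0) R1=(0,3,0)
Op 5: inc R0 by 1 -> R0=(1,0,0) value=1
Op 6: inc R1 by 2 -> R1=(0,5,0) value=5
Op 7: merge R0<->R1 -> R0=(1,5,0) R1=(1,5,0)
Op 8: inc R0 by 4 -> R0=(5,5,0) value=10

Answer: 5 5 0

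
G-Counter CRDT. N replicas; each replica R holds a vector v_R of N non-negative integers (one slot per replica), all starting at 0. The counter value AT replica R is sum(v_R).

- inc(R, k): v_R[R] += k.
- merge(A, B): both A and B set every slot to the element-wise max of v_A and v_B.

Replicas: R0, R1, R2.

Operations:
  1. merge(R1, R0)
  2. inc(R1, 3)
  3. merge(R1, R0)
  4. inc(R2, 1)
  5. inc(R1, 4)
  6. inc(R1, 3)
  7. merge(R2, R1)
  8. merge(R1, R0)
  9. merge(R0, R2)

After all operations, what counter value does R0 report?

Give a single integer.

Answer: 11

Derivation:
Op 1: merge R1<->R0 -> R1=(0,0,0) R0=(0,0,0)
Op 2: inc R1 by 3 -> R1=(0,3,0) value=3
Op 3: merge R1<->R0 -> R1=(0,3,0) R0=(0,3,0)
Op 4: inc R2 by 1 -> R2=(0,0,1) value=1
Op 5: inc R1 by 4 -> R1=(0,7,0) value=7
Op 6: inc R1 by 3 -> R1=(0,10,0) value=10
Op 7: merge R2<->R1 -> R2=(0,10,1) R1=(0,10,1)
Op 8: merge R1<->R0 -> R1=(0,10,1) R0=(0,10,1)
Op 9: merge R0<->R2 -> R0=(0,10,1) R2=(0,10,1)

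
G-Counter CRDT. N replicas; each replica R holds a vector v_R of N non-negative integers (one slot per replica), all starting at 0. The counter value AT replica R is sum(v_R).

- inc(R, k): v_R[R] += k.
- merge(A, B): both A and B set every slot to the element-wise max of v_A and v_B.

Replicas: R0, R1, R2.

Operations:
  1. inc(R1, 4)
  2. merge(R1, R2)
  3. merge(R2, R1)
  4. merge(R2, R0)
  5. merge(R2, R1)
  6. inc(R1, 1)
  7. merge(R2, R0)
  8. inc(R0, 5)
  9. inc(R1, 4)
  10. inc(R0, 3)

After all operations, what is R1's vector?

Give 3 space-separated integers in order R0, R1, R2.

Op 1: inc R1 by 4 -> R1=(0,4,0) value=4
Op 2: merge R1<->R2 -> R1=(0,4,0) R2=(0,4,0)
Op 3: merge R2<->R1 -> R2=(0,4,0) R1=(0,4,0)
Op 4: merge R2<->R0 -> R2=(0,4,0) R0=(0,4,0)
Op 5: merge R2<->R1 -> R2=(0,4,0) R1=(0,4,0)
Op 6: inc R1 by 1 -> R1=(0,5,0) value=5
Op 7: merge R2<->R0 -> R2=(0,4,0) R0=(0,4,0)
Op 8: inc R0 by 5 -> R0=(5,4,0) value=9
Op 9: inc R1 by 4 -> R1=(0,9,0) value=9
Op 10: inc R0 by 3 -> R0=(8,4,0) value=12

Answer: 0 9 0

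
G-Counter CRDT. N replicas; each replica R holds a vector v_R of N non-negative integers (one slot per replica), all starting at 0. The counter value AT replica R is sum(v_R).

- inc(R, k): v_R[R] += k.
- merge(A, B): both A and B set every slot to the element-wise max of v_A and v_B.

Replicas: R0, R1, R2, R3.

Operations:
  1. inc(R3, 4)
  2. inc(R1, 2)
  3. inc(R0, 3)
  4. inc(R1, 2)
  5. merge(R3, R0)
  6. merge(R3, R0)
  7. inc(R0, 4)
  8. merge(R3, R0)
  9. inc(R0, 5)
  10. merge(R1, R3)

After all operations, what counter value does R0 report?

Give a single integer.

Op 1: inc R3 by 4 -> R3=(0,0,0,4) value=4
Op 2: inc R1 by 2 -> R1=(0,2,0,0) value=2
Op 3: inc R0 by 3 -> R0=(3,0,0,0) value=3
Op 4: inc R1 by 2 -> R1=(0,4,0,0) value=4
Op 5: merge R3<->R0 -> R3=(3,0,0,4) R0=(3,0,0,4)
Op 6: merge R3<->R0 -> R3=(3,0,0,4) R0=(3,0,0,4)
Op 7: inc R0 by 4 -> R0=(7,0,0,4) value=11
Op 8: merge R3<->R0 -> R3=(7,0,0,4) R0=(7,0,0,4)
Op 9: inc R0 by 5 -> R0=(12,0,0,4) value=16
Op 10: merge R1<->R3 -> R1=(7,4,0,4) R3=(7,4,0,4)

Answer: 16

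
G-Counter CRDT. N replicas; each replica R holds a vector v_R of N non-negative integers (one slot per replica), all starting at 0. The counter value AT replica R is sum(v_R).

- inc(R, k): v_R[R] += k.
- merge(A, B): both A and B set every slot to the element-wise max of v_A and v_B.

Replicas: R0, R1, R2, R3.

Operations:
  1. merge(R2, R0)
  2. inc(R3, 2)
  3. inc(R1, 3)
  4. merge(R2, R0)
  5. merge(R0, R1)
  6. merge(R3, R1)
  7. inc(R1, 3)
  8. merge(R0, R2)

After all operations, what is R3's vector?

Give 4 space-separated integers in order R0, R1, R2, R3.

Answer: 0 3 0 2

Derivation:
Op 1: merge R2<->R0 -> R2=(0,0,0,0) R0=(0,0,0,0)
Op 2: inc R3 by 2 -> R3=(0,0,0,2) value=2
Op 3: inc R1 by 3 -> R1=(0,3,0,0) value=3
Op 4: merge R2<->R0 -> R2=(0,0,0,0) R0=(0,0,0,0)
Op 5: merge R0<->R1 -> R0=(0,3,0,0) R1=(0,3,0,0)
Op 6: merge R3<->R1 -> R3=(0,3,0,2) R1=(0,3,0,2)
Op 7: inc R1 by 3 -> R1=(0,6,0,2) value=8
Op 8: merge R0<->R2 -> R0=(0,3,0,0) R2=(0,3,0,0)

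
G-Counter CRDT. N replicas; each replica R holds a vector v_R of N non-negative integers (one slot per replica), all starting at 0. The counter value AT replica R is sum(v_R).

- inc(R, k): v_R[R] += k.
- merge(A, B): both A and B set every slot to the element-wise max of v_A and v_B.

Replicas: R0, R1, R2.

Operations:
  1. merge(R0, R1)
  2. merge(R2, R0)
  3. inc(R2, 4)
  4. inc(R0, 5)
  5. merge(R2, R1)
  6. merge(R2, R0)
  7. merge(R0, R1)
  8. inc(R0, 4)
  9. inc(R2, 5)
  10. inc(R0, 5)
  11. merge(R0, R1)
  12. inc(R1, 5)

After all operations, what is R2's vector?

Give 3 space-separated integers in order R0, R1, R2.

Op 1: merge R0<->R1 -> R0=(0,0,0) R1=(0,0,0)
Op 2: merge R2<->R0 -> R2=(0,0,0) R0=(0,0,0)
Op 3: inc R2 by 4 -> R2=(0,0,4) value=4
Op 4: inc R0 by 5 -> R0=(5,0,0) value=5
Op 5: merge R2<->R1 -> R2=(0,0,4) R1=(0,0,4)
Op 6: merge R2<->R0 -> R2=(5,0,4) R0=(5,0,4)
Op 7: merge R0<->R1 -> R0=(5,0,4) R1=(5,0,4)
Op 8: inc R0 by 4 -> R0=(9,0,4) value=13
Op 9: inc R2 by 5 -> R2=(5,0,9) value=14
Op 10: inc R0 by 5 -> R0=(14,0,4) value=18
Op 11: merge R0<->R1 -> R0=(14,0,4) R1=(14,0,4)
Op 12: inc R1 by 5 -> R1=(14,5,4) value=23

Answer: 5 0 9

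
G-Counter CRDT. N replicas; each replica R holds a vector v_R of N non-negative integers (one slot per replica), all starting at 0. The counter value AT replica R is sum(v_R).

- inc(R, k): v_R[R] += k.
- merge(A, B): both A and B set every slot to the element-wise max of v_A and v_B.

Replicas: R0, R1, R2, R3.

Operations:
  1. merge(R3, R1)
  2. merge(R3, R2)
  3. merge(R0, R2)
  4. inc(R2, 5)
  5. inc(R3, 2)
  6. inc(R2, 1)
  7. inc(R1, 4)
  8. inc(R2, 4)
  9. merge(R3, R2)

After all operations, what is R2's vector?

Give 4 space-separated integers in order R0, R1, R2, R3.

Op 1: merge R3<->R1 -> R3=(0,0,0,0) R1=(0,0,0,0)
Op 2: merge R3<->R2 -> R3=(0,0,0,0) R2=(0,0,0,0)
Op 3: merge R0<->R2 -> R0=(0,0,0,0) R2=(0,0,0,0)
Op 4: inc R2 by 5 -> R2=(0,0,5,0) value=5
Op 5: inc R3 by 2 -> R3=(0,0,0,2) value=2
Op 6: inc R2 by 1 -> R2=(0,0,6,0) value=6
Op 7: inc R1 by 4 -> R1=(0,4,0,0) value=4
Op 8: inc R2 by 4 -> R2=(0,0,10,0) value=10
Op 9: merge R3<->R2 -> R3=(0,0,10,2) R2=(0,0,10,2)

Answer: 0 0 10 2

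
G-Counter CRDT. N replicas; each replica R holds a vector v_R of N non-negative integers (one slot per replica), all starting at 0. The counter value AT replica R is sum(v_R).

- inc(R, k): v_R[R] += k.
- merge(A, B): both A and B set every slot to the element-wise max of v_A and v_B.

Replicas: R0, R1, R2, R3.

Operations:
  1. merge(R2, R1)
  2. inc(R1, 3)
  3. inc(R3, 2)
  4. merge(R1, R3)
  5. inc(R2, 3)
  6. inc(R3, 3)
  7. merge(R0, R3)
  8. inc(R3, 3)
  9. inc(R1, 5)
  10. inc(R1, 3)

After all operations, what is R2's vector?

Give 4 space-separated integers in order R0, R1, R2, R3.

Op 1: merge R2<->R1 -> R2=(0,0,0,0) R1=(0,0,0,0)
Op 2: inc R1 by 3 -> R1=(0,3,0,0) value=3
Op 3: inc R3 by 2 -> R3=(0,0,0,2) value=2
Op 4: merge R1<->R3 -> R1=(0,3,0,2) R3=(0,3,0,2)
Op 5: inc R2 by 3 -> R2=(0,0,3,0) value=3
Op 6: inc R3 by 3 -> R3=(0,3,0,5) value=8
Op 7: merge R0<->R3 -> R0=(0,3,0,5) R3=(0,3,0,5)
Op 8: inc R3 by 3 -> R3=(0,3,0,8) value=11
Op 9: inc R1 by 5 -> R1=(0,8,0,2) value=10
Op 10: inc R1 by 3 -> R1=(0,11,0,2) value=13

Answer: 0 0 3 0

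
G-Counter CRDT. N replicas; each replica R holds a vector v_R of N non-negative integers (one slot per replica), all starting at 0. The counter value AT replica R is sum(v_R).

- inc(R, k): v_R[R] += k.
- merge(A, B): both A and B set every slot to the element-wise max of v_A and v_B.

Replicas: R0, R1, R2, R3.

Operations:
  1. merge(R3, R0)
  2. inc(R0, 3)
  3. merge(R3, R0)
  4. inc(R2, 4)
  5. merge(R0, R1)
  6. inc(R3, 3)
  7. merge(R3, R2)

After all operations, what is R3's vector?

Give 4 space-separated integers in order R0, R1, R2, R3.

Op 1: merge R3<->R0 -> R3=(0,0,0,0) R0=(0,0,0,0)
Op 2: inc R0 by 3 -> R0=(3,0,0,0) value=3
Op 3: merge R3<->R0 -> R3=(3,0,0,0) R0=(3,0,0,0)
Op 4: inc R2 by 4 -> R2=(0,0,4,0) value=4
Op 5: merge R0<->R1 -> R0=(3,0,0,0) R1=(3,0,0,0)
Op 6: inc R3 by 3 -> R3=(3,0,0,3) value=6
Op 7: merge R3<->R2 -> R3=(3,0,4,3) R2=(3,0,4,3)

Answer: 3 0 4 3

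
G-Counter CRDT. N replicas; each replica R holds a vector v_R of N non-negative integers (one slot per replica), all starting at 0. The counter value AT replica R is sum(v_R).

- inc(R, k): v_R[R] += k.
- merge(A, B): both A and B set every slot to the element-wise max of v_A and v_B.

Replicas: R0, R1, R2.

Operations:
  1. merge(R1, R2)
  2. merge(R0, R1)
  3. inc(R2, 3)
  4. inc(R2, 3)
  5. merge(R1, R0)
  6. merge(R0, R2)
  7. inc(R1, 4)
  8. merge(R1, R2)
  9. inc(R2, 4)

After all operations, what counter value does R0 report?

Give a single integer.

Op 1: merge R1<->R2 -> R1=(0,0,0) R2=(0,0,0)
Op 2: merge R0<->R1 -> R0=(0,0,0) R1=(0,0,0)
Op 3: inc R2 by 3 -> R2=(0,0,3) value=3
Op 4: inc R2 by 3 -> R2=(0,0,6) value=6
Op 5: merge R1<->R0 -> R1=(0,0,0) R0=(0,0,0)
Op 6: merge R0<->R2 -> R0=(0,0,6) R2=(0,0,6)
Op 7: inc R1 by 4 -> R1=(0,4,0) value=4
Op 8: merge R1<->R2 -> R1=(0,4,6) R2=(0,4,6)
Op 9: inc R2 by 4 -> R2=(0,4,10) value=14

Answer: 6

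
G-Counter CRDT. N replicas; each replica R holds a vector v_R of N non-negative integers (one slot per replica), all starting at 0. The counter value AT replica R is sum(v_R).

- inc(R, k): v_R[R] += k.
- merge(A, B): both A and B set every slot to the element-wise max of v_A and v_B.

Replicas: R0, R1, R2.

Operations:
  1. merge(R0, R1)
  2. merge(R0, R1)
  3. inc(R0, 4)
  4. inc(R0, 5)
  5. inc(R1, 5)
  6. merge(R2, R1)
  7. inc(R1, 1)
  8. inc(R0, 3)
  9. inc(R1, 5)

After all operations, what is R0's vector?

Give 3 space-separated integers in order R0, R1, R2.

Op 1: merge R0<->R1 -> R0=(0,0,0) R1=(0,0,0)
Op 2: merge R0<->R1 -> R0=(0,0,0) R1=(0,0,0)
Op 3: inc R0 by 4 -> R0=(4,0,0) value=4
Op 4: inc R0 by 5 -> R0=(9,0,0) value=9
Op 5: inc R1 by 5 -> R1=(0,5,0) value=5
Op 6: merge R2<->R1 -> R2=(0,5,0) R1=(0,5,0)
Op 7: inc R1 by 1 -> R1=(0,6,0) value=6
Op 8: inc R0 by 3 -> R0=(12,0,0) value=12
Op 9: inc R1 by 5 -> R1=(0,11,0) value=11

Answer: 12 0 0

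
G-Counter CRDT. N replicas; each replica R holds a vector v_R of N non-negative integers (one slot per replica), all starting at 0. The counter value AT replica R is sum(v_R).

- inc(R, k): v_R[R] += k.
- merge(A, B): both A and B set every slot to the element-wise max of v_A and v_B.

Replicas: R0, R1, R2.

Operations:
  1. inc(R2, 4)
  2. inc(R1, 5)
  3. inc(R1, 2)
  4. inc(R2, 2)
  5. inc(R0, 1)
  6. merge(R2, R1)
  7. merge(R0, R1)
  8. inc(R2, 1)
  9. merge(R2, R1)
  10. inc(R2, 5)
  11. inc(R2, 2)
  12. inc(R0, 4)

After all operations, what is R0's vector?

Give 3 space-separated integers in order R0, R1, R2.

Answer: 5 7 6

Derivation:
Op 1: inc R2 by 4 -> R2=(0,0,4) value=4
Op 2: inc R1 by 5 -> R1=(0,5,0) value=5
Op 3: inc R1 by 2 -> R1=(0,7,0) value=7
Op 4: inc R2 by 2 -> R2=(0,0,6) value=6
Op 5: inc R0 by 1 -> R0=(1,0,0) value=1
Op 6: merge R2<->R1 -> R2=(0,7,6) R1=(0,7,6)
Op 7: merge R0<->R1 -> R0=(1,7,6) R1=(1,7,6)
Op 8: inc R2 by 1 -> R2=(0,7,7) value=14
Op 9: merge R2<->R1 -> R2=(1,7,7) R1=(1,7,7)
Op 10: inc R2 by 5 -> R2=(1,7,12) value=20
Op 11: inc R2 by 2 -> R2=(1,7,14) value=22
Op 12: inc R0 by 4 -> R0=(5,7,6) value=18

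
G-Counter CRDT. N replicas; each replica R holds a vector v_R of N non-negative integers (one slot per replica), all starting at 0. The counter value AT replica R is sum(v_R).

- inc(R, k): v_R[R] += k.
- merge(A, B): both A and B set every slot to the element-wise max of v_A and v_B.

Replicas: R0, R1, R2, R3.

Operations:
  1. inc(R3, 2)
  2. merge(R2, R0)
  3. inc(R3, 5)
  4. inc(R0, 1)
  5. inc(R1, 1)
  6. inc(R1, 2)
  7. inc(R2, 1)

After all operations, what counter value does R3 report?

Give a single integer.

Answer: 7

Derivation:
Op 1: inc R3 by 2 -> R3=(0,0,0,2) value=2
Op 2: merge R2<->R0 -> R2=(0,0,0,0) R0=(0,0,0,0)
Op 3: inc R3 by 5 -> R3=(0,0,0,7) value=7
Op 4: inc R0 by 1 -> R0=(1,0,0,0) value=1
Op 5: inc R1 by 1 -> R1=(0,1,0,0) value=1
Op 6: inc R1 by 2 -> R1=(0,3,0,0) value=3
Op 7: inc R2 by 1 -> R2=(0,0,1,0) value=1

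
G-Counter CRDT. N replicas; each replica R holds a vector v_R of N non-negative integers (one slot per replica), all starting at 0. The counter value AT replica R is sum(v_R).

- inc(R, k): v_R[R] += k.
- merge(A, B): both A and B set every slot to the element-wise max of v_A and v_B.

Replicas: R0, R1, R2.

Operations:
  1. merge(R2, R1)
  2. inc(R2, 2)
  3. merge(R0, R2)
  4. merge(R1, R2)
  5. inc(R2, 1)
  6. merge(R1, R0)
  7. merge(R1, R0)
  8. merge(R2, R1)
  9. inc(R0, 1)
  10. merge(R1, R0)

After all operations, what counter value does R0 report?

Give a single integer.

Op 1: merge R2<->R1 -> R2=(0,0,0) R1=(0,0,0)
Op 2: inc R2 by 2 -> R2=(0,0,2) value=2
Op 3: merge R0<->R2 -> R0=(0,0,2) R2=(0,0,2)
Op 4: merge R1<->R2 -> R1=(0,0,2) R2=(0,0,2)
Op 5: inc R2 by 1 -> R2=(0,0,3) value=3
Op 6: merge R1<->R0 -> R1=(0,0,2) R0=(0,0,2)
Op 7: merge R1<->R0 -> R1=(0,0,2) R0=(0,0,2)
Op 8: merge R2<->R1 -> R2=(0,0,3) R1=(0,0,3)
Op 9: inc R0 by 1 -> R0=(1,0,2) value=3
Op 10: merge R1<->R0 -> R1=(1,0,3) R0=(1,0,3)

Answer: 4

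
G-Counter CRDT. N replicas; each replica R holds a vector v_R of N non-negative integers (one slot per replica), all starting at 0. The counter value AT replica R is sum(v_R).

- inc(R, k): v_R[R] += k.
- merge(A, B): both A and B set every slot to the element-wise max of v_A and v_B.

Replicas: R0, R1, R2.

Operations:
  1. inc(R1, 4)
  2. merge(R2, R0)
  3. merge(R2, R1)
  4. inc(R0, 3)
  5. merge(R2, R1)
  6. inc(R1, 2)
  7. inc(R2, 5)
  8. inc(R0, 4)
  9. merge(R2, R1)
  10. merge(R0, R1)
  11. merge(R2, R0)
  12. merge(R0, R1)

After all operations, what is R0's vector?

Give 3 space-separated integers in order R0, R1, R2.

Op 1: inc R1 by 4 -> R1=(0,4,0) value=4
Op 2: merge R2<->R0 -> R2=(0,0,0) R0=(0,0,0)
Op 3: merge R2<->R1 -> R2=(0,4,0) R1=(0,4,0)
Op 4: inc R0 by 3 -> R0=(3,0,0) value=3
Op 5: merge R2<->R1 -> R2=(0,4,0) R1=(0,4,0)
Op 6: inc R1 by 2 -> R1=(0,6,0) value=6
Op 7: inc R2 by 5 -> R2=(0,4,5) value=9
Op 8: inc R0 by 4 -> R0=(7,0,0) value=7
Op 9: merge R2<->R1 -> R2=(0,6,5) R1=(0,6,5)
Op 10: merge R0<->R1 -> R0=(7,6,5) R1=(7,6,5)
Op 11: merge R2<->R0 -> R2=(7,6,5) R0=(7,6,5)
Op 12: merge R0<->R1 -> R0=(7,6,5) R1=(7,6,5)

Answer: 7 6 5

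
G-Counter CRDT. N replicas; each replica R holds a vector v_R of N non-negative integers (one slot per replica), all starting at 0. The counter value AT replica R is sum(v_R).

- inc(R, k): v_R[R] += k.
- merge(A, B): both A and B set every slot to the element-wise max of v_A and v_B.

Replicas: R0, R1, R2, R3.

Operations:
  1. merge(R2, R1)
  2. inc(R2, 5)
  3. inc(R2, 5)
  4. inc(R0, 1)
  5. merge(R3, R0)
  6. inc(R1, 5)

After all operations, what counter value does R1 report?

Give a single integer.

Answer: 5

Derivation:
Op 1: merge R2<->R1 -> R2=(0,0,0,0) R1=(0,0,0,0)
Op 2: inc R2 by 5 -> R2=(0,0,5,0) value=5
Op 3: inc R2 by 5 -> R2=(0,0,10,0) value=10
Op 4: inc R0 by 1 -> R0=(1,0,0,0) value=1
Op 5: merge R3<->R0 -> R3=(1,0,0,0) R0=(1,0,0,0)
Op 6: inc R1 by 5 -> R1=(0,5,0,0) value=5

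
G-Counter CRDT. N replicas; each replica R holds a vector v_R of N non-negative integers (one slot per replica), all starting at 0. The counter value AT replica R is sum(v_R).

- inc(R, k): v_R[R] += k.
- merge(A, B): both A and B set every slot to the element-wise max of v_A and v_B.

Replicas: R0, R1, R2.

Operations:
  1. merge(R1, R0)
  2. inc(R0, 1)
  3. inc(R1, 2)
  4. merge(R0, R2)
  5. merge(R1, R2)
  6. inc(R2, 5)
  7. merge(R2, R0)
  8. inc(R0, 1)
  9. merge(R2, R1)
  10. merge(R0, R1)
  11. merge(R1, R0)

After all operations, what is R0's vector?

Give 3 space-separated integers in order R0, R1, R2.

Answer: 2 2 5

Derivation:
Op 1: merge R1<->R0 -> R1=(0,0,0) R0=(0,0,0)
Op 2: inc R0 by 1 -> R0=(1,0,0) value=1
Op 3: inc R1 by 2 -> R1=(0,2,0) value=2
Op 4: merge R0<->R2 -> R0=(1,0,0) R2=(1,0,0)
Op 5: merge R1<->R2 -> R1=(1,2,0) R2=(1,2,0)
Op 6: inc R2 by 5 -> R2=(1,2,5) value=8
Op 7: merge R2<->R0 -> R2=(1,2,5) R0=(1,2,5)
Op 8: inc R0 by 1 -> R0=(2,2,5) value=9
Op 9: merge R2<->R1 -> R2=(1,2,5) R1=(1,2,5)
Op 10: merge R0<->R1 -> R0=(2,2,5) R1=(2,2,5)
Op 11: merge R1<->R0 -> R1=(2,2,5) R0=(2,2,5)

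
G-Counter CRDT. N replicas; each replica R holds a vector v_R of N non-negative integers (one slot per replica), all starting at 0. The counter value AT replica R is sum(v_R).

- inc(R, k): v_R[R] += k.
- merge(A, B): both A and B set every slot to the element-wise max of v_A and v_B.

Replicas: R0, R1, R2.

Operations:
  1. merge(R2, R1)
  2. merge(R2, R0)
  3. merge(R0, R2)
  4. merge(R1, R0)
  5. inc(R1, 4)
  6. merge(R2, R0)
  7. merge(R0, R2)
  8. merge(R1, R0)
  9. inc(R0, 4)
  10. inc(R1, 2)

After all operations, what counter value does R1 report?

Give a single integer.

Answer: 6

Derivation:
Op 1: merge R2<->R1 -> R2=(0,0,0) R1=(0,0,0)
Op 2: merge R2<->R0 -> R2=(0,0,0) R0=(0,0,0)
Op 3: merge R0<->R2 -> R0=(0,0,0) R2=(0,0,0)
Op 4: merge R1<->R0 -> R1=(0,0,0) R0=(0,0,0)
Op 5: inc R1 by 4 -> R1=(0,4,0) value=4
Op 6: merge R2<->R0 -> R2=(0,0,0) R0=(0,0,0)
Op 7: merge R0<->R2 -> R0=(0,0,0) R2=(0,0,0)
Op 8: merge R1<->R0 -> R1=(0,4,0) R0=(0,4,0)
Op 9: inc R0 by 4 -> R0=(4,4,0) value=8
Op 10: inc R1 by 2 -> R1=(0,6,0) value=6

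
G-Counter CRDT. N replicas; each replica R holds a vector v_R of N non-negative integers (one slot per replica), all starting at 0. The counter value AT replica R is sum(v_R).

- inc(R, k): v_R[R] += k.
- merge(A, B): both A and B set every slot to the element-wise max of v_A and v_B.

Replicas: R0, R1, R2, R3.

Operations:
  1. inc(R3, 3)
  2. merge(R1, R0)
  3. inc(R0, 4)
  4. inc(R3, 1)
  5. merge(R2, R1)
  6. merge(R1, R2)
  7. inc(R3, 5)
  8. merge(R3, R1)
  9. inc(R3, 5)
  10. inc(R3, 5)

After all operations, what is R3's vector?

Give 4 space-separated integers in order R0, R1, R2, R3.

Answer: 0 0 0 19

Derivation:
Op 1: inc R3 by 3 -> R3=(0,0,0,3) value=3
Op 2: merge R1<->R0 -> R1=(0,0,0,0) R0=(0,0,0,0)
Op 3: inc R0 by 4 -> R0=(4,0,0,0) value=4
Op 4: inc R3 by 1 -> R3=(0,0,0,4) value=4
Op 5: merge R2<->R1 -> R2=(0,0,0,0) R1=(0,0,0,0)
Op 6: merge R1<->R2 -> R1=(0,0,0,0) R2=(0,0,0,0)
Op 7: inc R3 by 5 -> R3=(0,0,0,9) value=9
Op 8: merge R3<->R1 -> R3=(0,0,0,9) R1=(0,0,0,9)
Op 9: inc R3 by 5 -> R3=(0,0,0,14) value=14
Op 10: inc R3 by 5 -> R3=(0,0,0,19) value=19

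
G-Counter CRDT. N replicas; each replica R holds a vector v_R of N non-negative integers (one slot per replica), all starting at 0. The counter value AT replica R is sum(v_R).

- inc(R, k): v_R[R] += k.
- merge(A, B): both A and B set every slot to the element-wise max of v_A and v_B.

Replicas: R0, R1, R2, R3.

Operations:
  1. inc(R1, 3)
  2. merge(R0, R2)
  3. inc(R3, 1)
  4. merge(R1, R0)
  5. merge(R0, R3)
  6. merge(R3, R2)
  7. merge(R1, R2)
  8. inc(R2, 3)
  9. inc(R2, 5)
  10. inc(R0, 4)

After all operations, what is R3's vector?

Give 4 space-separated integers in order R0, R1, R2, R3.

Answer: 0 3 0 1

Derivation:
Op 1: inc R1 by 3 -> R1=(0,3,0,0) value=3
Op 2: merge R0<->R2 -> R0=(0,0,0,0) R2=(0,0,0,0)
Op 3: inc R3 by 1 -> R3=(0,0,0,1) value=1
Op 4: merge R1<->R0 -> R1=(0,3,0,0) R0=(0,3,0,0)
Op 5: merge R0<->R3 -> R0=(0,3,0,1) R3=(0,3,0,1)
Op 6: merge R3<->R2 -> R3=(0,3,0,1) R2=(0,3,0,1)
Op 7: merge R1<->R2 -> R1=(0,3,0,1) R2=(0,3,0,1)
Op 8: inc R2 by 3 -> R2=(0,3,3,1) value=7
Op 9: inc R2 by 5 -> R2=(0,3,8,1) value=12
Op 10: inc R0 by 4 -> R0=(4,3,0,1) value=8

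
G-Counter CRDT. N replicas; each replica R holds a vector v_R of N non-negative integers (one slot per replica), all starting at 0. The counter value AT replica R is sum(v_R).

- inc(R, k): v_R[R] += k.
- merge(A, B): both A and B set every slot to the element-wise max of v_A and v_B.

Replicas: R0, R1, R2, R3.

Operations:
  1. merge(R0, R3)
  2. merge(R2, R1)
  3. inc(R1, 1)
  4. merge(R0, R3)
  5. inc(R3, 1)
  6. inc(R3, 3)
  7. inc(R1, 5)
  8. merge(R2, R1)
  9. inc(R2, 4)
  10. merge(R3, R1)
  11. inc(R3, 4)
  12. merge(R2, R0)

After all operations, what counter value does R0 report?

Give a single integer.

Answer: 10

Derivation:
Op 1: merge R0<->R3 -> R0=(0,0,0,0) R3=(0,0,0,0)
Op 2: merge R2<->R1 -> R2=(0,0,0,0) R1=(0,0,0,0)
Op 3: inc R1 by 1 -> R1=(0,1,0,0) value=1
Op 4: merge R0<->R3 -> R0=(0,0,0,0) R3=(0,0,0,0)
Op 5: inc R3 by 1 -> R3=(0,0,0,1) value=1
Op 6: inc R3 by 3 -> R3=(0,0,0,4) value=4
Op 7: inc R1 by 5 -> R1=(0,6,0,0) value=6
Op 8: merge R2<->R1 -> R2=(0,6,0,0) R1=(0,6,0,0)
Op 9: inc R2 by 4 -> R2=(0,6,4,0) value=10
Op 10: merge R3<->R1 -> R3=(0,6,0,4) R1=(0,6,0,4)
Op 11: inc R3 by 4 -> R3=(0,6,0,8) value=14
Op 12: merge R2<->R0 -> R2=(0,6,4,0) R0=(0,6,4,0)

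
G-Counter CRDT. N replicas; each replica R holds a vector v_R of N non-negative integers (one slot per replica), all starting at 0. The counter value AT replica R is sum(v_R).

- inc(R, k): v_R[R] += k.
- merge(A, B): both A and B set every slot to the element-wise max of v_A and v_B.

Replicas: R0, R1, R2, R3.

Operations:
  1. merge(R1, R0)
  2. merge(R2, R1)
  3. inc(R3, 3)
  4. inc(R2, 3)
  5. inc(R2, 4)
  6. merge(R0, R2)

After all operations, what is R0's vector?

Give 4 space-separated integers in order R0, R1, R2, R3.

Answer: 0 0 7 0

Derivation:
Op 1: merge R1<->R0 -> R1=(0,0,0,0) R0=(0,0,0,0)
Op 2: merge R2<->R1 -> R2=(0,0,0,0) R1=(0,0,0,0)
Op 3: inc R3 by 3 -> R3=(0,0,0,3) value=3
Op 4: inc R2 by 3 -> R2=(0,0,3,0) value=3
Op 5: inc R2 by 4 -> R2=(0,0,7,0) value=7
Op 6: merge R0<->R2 -> R0=(0,0,7,0) R2=(0,0,7,0)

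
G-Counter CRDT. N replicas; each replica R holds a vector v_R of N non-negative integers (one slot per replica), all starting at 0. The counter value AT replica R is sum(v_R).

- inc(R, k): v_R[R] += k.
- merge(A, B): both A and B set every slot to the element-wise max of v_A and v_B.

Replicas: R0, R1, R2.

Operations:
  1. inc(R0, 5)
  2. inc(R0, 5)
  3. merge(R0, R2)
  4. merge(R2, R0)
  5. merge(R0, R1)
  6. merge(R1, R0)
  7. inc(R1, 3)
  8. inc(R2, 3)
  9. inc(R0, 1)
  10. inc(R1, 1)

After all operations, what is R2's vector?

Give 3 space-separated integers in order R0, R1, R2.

Op 1: inc R0 by 5 -> R0=(5,0,0) value=5
Op 2: inc R0 by 5 -> R0=(10,0,0) value=10
Op 3: merge R0<->R2 -> R0=(10,0,0) R2=(10,0,0)
Op 4: merge R2<->R0 -> R2=(10,0,0) R0=(10,0,0)
Op 5: merge R0<->R1 -> R0=(10,0,0) R1=(10,0,0)
Op 6: merge R1<->R0 -> R1=(10,0,0) R0=(10,0,0)
Op 7: inc R1 by 3 -> R1=(10,3,0) value=13
Op 8: inc R2 by 3 -> R2=(10,0,3) value=13
Op 9: inc R0 by 1 -> R0=(11,0,0) value=11
Op 10: inc R1 by 1 -> R1=(10,4,0) value=14

Answer: 10 0 3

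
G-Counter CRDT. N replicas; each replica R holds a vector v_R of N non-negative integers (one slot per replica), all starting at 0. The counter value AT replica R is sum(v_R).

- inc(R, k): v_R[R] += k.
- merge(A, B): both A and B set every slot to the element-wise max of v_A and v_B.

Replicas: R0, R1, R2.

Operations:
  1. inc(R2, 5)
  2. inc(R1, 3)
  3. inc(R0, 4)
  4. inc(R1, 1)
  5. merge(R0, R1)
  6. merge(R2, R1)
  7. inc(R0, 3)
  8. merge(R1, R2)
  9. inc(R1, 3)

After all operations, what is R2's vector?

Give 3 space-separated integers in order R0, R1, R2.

Op 1: inc R2 by 5 -> R2=(0,0,5) value=5
Op 2: inc R1 by 3 -> R1=(0,3,0) value=3
Op 3: inc R0 by 4 -> R0=(4,0,0) value=4
Op 4: inc R1 by 1 -> R1=(0,4,0) value=4
Op 5: merge R0<->R1 -> R0=(4,4,0) R1=(4,4,0)
Op 6: merge R2<->R1 -> R2=(4,4,5) R1=(4,4,5)
Op 7: inc R0 by 3 -> R0=(7,4,0) value=11
Op 8: merge R1<->R2 -> R1=(4,4,5) R2=(4,4,5)
Op 9: inc R1 by 3 -> R1=(4,7,5) value=16

Answer: 4 4 5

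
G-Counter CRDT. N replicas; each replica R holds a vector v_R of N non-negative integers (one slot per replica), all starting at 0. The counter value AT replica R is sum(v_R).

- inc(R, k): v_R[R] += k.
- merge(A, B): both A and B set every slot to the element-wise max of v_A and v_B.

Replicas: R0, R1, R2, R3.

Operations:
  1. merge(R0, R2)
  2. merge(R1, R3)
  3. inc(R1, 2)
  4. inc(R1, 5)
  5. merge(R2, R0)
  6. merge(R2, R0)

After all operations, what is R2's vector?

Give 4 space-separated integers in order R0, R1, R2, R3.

Answer: 0 0 0 0

Derivation:
Op 1: merge R0<->R2 -> R0=(0,0,0,0) R2=(0,0,0,0)
Op 2: merge R1<->R3 -> R1=(0,0,0,0) R3=(0,0,0,0)
Op 3: inc R1 by 2 -> R1=(0,2,0,0) value=2
Op 4: inc R1 by 5 -> R1=(0,7,0,0) value=7
Op 5: merge R2<->R0 -> R2=(0,0,0,0) R0=(0,0,0,0)
Op 6: merge R2<->R0 -> R2=(0,0,0,0) R0=(0,0,0,0)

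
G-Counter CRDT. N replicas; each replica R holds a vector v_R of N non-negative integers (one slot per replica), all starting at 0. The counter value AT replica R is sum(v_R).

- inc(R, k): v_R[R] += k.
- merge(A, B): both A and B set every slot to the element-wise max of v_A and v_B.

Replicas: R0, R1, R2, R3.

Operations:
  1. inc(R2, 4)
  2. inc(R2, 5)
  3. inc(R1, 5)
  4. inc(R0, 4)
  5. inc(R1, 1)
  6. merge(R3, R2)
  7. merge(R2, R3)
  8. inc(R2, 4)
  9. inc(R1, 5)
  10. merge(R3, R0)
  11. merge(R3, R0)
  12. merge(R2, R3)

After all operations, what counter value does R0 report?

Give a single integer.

Answer: 13

Derivation:
Op 1: inc R2 by 4 -> R2=(0,0,4,0) value=4
Op 2: inc R2 by 5 -> R2=(0,0,9,0) value=9
Op 3: inc R1 by 5 -> R1=(0,5,0,0) value=5
Op 4: inc R0 by 4 -> R0=(4,0,0,0) value=4
Op 5: inc R1 by 1 -> R1=(0,6,0,0) value=6
Op 6: merge R3<->R2 -> R3=(0,0,9,0) R2=(0,0,9,0)
Op 7: merge R2<->R3 -> R2=(0,0,9,0) R3=(0,0,9,0)
Op 8: inc R2 by 4 -> R2=(0,0,13,0) value=13
Op 9: inc R1 by 5 -> R1=(0,11,0,0) value=11
Op 10: merge R3<->R0 -> R3=(4,0,9,0) R0=(4,0,9,0)
Op 11: merge R3<->R0 -> R3=(4,0,9,0) R0=(4,0,9,0)
Op 12: merge R2<->R3 -> R2=(4,0,13,0) R3=(4,0,13,0)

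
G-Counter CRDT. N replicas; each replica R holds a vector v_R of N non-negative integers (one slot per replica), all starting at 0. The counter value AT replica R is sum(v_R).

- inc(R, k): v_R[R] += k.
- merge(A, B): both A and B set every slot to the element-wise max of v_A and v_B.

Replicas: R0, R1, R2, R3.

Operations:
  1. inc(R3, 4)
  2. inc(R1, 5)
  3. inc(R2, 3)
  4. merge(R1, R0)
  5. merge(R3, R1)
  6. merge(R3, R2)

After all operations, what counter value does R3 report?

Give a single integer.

Answer: 12

Derivation:
Op 1: inc R3 by 4 -> R3=(0,0,0,4) value=4
Op 2: inc R1 by 5 -> R1=(0,5,0,0) value=5
Op 3: inc R2 by 3 -> R2=(0,0,3,0) value=3
Op 4: merge R1<->R0 -> R1=(0,5,0,0) R0=(0,5,0,0)
Op 5: merge R3<->R1 -> R3=(0,5,0,4) R1=(0,5,0,4)
Op 6: merge R3<->R2 -> R3=(0,5,3,4) R2=(0,5,3,4)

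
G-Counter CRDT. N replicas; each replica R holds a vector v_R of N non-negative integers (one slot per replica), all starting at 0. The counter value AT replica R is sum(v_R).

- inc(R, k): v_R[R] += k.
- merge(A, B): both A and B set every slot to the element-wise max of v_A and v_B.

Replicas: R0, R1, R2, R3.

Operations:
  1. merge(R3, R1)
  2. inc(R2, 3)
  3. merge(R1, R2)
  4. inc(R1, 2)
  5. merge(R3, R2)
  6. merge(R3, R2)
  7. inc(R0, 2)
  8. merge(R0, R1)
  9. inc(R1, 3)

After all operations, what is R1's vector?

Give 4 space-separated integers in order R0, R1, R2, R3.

Answer: 2 5 3 0

Derivation:
Op 1: merge R3<->R1 -> R3=(0,0,0,0) R1=(0,0,0,0)
Op 2: inc R2 by 3 -> R2=(0,0,3,0) value=3
Op 3: merge R1<->R2 -> R1=(0,0,3,0) R2=(0,0,3,0)
Op 4: inc R1 by 2 -> R1=(0,2,3,0) value=5
Op 5: merge R3<->R2 -> R3=(0,0,3,0) R2=(0,0,3,0)
Op 6: merge R3<->R2 -> R3=(0,0,3,0) R2=(0,0,3,0)
Op 7: inc R0 by 2 -> R0=(2,0,0,0) value=2
Op 8: merge R0<->R1 -> R0=(2,2,3,0) R1=(2,2,3,0)
Op 9: inc R1 by 3 -> R1=(2,5,3,0) value=10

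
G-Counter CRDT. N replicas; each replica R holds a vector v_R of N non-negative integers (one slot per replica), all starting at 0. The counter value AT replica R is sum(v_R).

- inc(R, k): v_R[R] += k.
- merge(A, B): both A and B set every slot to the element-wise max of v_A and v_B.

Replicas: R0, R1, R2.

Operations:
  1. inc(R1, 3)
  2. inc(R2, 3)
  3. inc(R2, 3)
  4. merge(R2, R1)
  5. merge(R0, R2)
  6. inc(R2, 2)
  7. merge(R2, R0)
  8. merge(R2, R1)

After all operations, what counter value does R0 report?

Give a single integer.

Answer: 11

Derivation:
Op 1: inc R1 by 3 -> R1=(0,3,0) value=3
Op 2: inc R2 by 3 -> R2=(0,0,3) value=3
Op 3: inc R2 by 3 -> R2=(0,0,6) value=6
Op 4: merge R2<->R1 -> R2=(0,3,6) R1=(0,3,6)
Op 5: merge R0<->R2 -> R0=(0,3,6) R2=(0,3,6)
Op 6: inc R2 by 2 -> R2=(0,3,8) value=11
Op 7: merge R2<->R0 -> R2=(0,3,8) R0=(0,3,8)
Op 8: merge R2<->R1 -> R2=(0,3,8) R1=(0,3,8)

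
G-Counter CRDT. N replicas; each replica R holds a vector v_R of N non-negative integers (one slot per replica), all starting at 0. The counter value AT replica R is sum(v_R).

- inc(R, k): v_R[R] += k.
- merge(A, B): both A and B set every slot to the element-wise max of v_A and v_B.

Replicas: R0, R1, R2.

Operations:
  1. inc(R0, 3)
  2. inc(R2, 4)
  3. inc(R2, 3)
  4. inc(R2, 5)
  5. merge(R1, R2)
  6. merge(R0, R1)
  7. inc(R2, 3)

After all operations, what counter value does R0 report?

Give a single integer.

Answer: 15

Derivation:
Op 1: inc R0 by 3 -> R0=(3,0,0) value=3
Op 2: inc R2 by 4 -> R2=(0,0,4) value=4
Op 3: inc R2 by 3 -> R2=(0,0,7) value=7
Op 4: inc R2 by 5 -> R2=(0,0,12) value=12
Op 5: merge R1<->R2 -> R1=(0,0,12) R2=(0,0,12)
Op 6: merge R0<->R1 -> R0=(3,0,12) R1=(3,0,12)
Op 7: inc R2 by 3 -> R2=(0,0,15) value=15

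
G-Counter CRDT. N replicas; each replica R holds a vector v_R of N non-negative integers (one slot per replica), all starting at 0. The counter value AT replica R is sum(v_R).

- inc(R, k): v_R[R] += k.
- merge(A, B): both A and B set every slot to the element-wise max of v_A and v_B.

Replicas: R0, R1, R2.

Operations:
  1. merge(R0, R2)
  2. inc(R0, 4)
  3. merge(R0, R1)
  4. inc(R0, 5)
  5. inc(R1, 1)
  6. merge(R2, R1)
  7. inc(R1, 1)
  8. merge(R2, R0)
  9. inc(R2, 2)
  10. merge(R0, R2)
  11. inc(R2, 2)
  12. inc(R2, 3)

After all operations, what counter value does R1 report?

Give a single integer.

Op 1: merge R0<->R2 -> R0=(0,0,0) R2=(0,0,0)
Op 2: inc R0 by 4 -> R0=(4,0,0) value=4
Op 3: merge R0<->R1 -> R0=(4,0,0) R1=(4,0,0)
Op 4: inc R0 by 5 -> R0=(9,0,0) value=9
Op 5: inc R1 by 1 -> R1=(4,1,0) value=5
Op 6: merge R2<->R1 -> R2=(4,1,0) R1=(4,1,0)
Op 7: inc R1 by 1 -> R1=(4,2,0) value=6
Op 8: merge R2<->R0 -> R2=(9,1,0) R0=(9,1,0)
Op 9: inc R2 by 2 -> R2=(9,1,2) value=12
Op 10: merge R0<->R2 -> R0=(9,1,2) R2=(9,1,2)
Op 11: inc R2 by 2 -> R2=(9,1,4) value=14
Op 12: inc R2 by 3 -> R2=(9,1,7) value=17

Answer: 6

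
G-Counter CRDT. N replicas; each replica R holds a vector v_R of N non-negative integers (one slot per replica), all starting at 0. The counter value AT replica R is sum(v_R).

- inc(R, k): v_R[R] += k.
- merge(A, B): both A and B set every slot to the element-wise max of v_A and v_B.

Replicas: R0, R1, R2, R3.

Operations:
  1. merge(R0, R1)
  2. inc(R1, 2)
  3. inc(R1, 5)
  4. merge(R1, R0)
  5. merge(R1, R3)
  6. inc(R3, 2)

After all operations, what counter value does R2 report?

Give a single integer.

Answer: 0

Derivation:
Op 1: merge R0<->R1 -> R0=(0,0,0,0) R1=(0,0,0,0)
Op 2: inc R1 by 2 -> R1=(0,2,0,0) value=2
Op 3: inc R1 by 5 -> R1=(0,7,0,0) value=7
Op 4: merge R1<->R0 -> R1=(0,7,0,0) R0=(0,7,0,0)
Op 5: merge R1<->R3 -> R1=(0,7,0,0) R3=(0,7,0,0)
Op 6: inc R3 by 2 -> R3=(0,7,0,2) value=9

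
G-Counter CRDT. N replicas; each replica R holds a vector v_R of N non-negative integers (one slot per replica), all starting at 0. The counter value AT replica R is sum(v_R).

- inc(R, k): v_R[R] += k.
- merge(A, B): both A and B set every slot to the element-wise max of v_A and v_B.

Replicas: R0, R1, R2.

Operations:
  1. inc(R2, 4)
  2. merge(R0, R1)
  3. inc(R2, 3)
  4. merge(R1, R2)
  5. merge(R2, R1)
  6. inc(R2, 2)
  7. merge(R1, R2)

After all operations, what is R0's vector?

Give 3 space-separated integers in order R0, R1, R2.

Op 1: inc R2 by 4 -> R2=(0,0,4) value=4
Op 2: merge R0<->R1 -> R0=(0,0,0) R1=(0,0,0)
Op 3: inc R2 by 3 -> R2=(0,0,7) value=7
Op 4: merge R1<->R2 -> R1=(0,0,7) R2=(0,0,7)
Op 5: merge R2<->R1 -> R2=(0,0,7) R1=(0,0,7)
Op 6: inc R2 by 2 -> R2=(0,0,9) value=9
Op 7: merge R1<->R2 -> R1=(0,0,9) R2=(0,0,9)

Answer: 0 0 0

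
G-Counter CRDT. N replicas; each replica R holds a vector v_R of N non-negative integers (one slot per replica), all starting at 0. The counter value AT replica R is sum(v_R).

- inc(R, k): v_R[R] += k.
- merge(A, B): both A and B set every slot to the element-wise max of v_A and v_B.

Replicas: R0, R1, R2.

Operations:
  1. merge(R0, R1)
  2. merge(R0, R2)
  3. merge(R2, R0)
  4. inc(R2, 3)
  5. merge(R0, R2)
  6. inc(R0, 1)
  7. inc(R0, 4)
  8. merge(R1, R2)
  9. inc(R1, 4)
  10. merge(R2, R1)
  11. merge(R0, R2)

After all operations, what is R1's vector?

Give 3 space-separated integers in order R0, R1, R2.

Op 1: merge R0<->R1 -> R0=(0,0,0) R1=(0,0,0)
Op 2: merge R0<->R2 -> R0=(0,0,0) R2=(0,0,0)
Op 3: merge R2<->R0 -> R2=(0,0,0) R0=(0,0,0)
Op 4: inc R2 by 3 -> R2=(0,0,3) value=3
Op 5: merge R0<->R2 -> R0=(0,0,3) R2=(0,0,3)
Op 6: inc R0 by 1 -> R0=(1,0,3) value=4
Op 7: inc R0 by 4 -> R0=(5,0,3) value=8
Op 8: merge R1<->R2 -> R1=(0,0,3) R2=(0,0,3)
Op 9: inc R1 by 4 -> R1=(0,4,3) value=7
Op 10: merge R2<->R1 -> R2=(0,4,3) R1=(0,4,3)
Op 11: merge R0<->R2 -> R0=(5,4,3) R2=(5,4,3)

Answer: 0 4 3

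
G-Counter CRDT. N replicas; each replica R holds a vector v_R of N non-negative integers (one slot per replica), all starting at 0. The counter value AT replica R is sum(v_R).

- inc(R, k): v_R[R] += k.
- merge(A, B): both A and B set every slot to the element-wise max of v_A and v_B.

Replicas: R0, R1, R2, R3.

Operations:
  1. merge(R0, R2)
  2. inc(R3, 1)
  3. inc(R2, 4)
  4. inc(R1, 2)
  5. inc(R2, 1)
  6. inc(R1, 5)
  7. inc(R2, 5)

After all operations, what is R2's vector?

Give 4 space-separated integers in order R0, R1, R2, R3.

Answer: 0 0 10 0

Derivation:
Op 1: merge R0<->R2 -> R0=(0,0,0,0) R2=(0,0,0,0)
Op 2: inc R3 by 1 -> R3=(0,0,0,1) value=1
Op 3: inc R2 by 4 -> R2=(0,0,4,0) value=4
Op 4: inc R1 by 2 -> R1=(0,2,0,0) value=2
Op 5: inc R2 by 1 -> R2=(0,0,5,0) value=5
Op 6: inc R1 by 5 -> R1=(0,7,0,0) value=7
Op 7: inc R2 by 5 -> R2=(0,0,10,0) value=10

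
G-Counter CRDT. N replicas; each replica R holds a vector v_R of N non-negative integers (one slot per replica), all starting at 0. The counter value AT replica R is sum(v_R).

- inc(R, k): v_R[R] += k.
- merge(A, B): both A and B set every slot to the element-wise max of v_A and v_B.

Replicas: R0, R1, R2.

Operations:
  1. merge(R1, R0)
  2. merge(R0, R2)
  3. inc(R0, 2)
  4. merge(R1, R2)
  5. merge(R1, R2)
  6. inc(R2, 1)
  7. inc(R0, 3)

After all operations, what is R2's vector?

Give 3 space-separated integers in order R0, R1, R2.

Op 1: merge R1<->R0 -> R1=(0,0,0) R0=(0,0,0)
Op 2: merge R0<->R2 -> R0=(0,0,0) R2=(0,0,0)
Op 3: inc R0 by 2 -> R0=(2,0,0) value=2
Op 4: merge R1<->R2 -> R1=(0,0,0) R2=(0,0,0)
Op 5: merge R1<->R2 -> R1=(0,0,0) R2=(0,0,0)
Op 6: inc R2 by 1 -> R2=(0,0,1) value=1
Op 7: inc R0 by 3 -> R0=(5,0,0) value=5

Answer: 0 0 1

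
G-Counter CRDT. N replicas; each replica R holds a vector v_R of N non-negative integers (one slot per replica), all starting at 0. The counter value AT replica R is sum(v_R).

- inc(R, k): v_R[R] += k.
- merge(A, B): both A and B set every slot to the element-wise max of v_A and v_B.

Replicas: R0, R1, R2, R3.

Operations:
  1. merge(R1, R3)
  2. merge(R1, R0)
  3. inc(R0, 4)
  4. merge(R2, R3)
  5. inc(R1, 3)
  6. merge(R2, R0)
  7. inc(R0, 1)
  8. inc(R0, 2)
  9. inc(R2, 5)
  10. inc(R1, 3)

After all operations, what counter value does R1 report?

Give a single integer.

Op 1: merge R1<->R3 -> R1=(0,0,0,0) R3=(0,0,0,0)
Op 2: merge R1<->R0 -> R1=(0,0,0,0) R0=(0,0,0,0)
Op 3: inc R0 by 4 -> R0=(4,0,0,0) value=4
Op 4: merge R2<->R3 -> R2=(0,0,0,0) R3=(0,0,0,0)
Op 5: inc R1 by 3 -> R1=(0,3,0,0) value=3
Op 6: merge R2<->R0 -> R2=(4,0,0,0) R0=(4,0,0,0)
Op 7: inc R0 by 1 -> R0=(5,0,0,0) value=5
Op 8: inc R0 by 2 -> R0=(7,0,0,0) value=7
Op 9: inc R2 by 5 -> R2=(4,0,5,0) value=9
Op 10: inc R1 by 3 -> R1=(0,6,0,0) value=6

Answer: 6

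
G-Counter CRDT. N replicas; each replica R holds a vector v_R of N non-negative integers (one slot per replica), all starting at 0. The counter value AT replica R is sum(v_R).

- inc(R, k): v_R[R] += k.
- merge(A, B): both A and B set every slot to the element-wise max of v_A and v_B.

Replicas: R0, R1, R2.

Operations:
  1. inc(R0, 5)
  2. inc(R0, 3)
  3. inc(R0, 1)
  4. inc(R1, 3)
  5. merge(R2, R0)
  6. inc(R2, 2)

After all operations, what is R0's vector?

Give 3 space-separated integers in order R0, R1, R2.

Answer: 9 0 0

Derivation:
Op 1: inc R0 by 5 -> R0=(5,0,0) value=5
Op 2: inc R0 by 3 -> R0=(8,0,0) value=8
Op 3: inc R0 by 1 -> R0=(9,0,0) value=9
Op 4: inc R1 by 3 -> R1=(0,3,0) value=3
Op 5: merge R2<->R0 -> R2=(9,0,0) R0=(9,0,0)
Op 6: inc R2 by 2 -> R2=(9,0,2) value=11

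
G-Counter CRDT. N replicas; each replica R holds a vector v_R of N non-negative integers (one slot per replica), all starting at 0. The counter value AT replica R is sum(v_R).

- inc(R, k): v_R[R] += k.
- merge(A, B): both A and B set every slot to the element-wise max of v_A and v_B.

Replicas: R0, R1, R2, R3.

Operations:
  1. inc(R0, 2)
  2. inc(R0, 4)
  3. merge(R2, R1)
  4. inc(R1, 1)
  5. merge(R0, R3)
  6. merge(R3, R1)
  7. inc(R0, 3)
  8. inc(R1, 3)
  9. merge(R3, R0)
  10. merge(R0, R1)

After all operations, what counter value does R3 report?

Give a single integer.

Op 1: inc R0 by 2 -> R0=(2,0,0,0) value=2
Op 2: inc R0 by 4 -> R0=(6,0,0,0) value=6
Op 3: merge R2<->R1 -> R2=(0,0,0,0) R1=(0,0,0,0)
Op 4: inc R1 by 1 -> R1=(0,1,0,0) value=1
Op 5: merge R0<->R3 -> R0=(6,0,0,0) R3=(6,0,0,0)
Op 6: merge R3<->R1 -> R3=(6,1,0,0) R1=(6,1,0,0)
Op 7: inc R0 by 3 -> R0=(9,0,0,0) value=9
Op 8: inc R1 by 3 -> R1=(6,4,0,0) value=10
Op 9: merge R3<->R0 -> R3=(9,1,0,0) R0=(9,1,0,0)
Op 10: merge R0<->R1 -> R0=(9,4,0,0) R1=(9,4,0,0)

Answer: 10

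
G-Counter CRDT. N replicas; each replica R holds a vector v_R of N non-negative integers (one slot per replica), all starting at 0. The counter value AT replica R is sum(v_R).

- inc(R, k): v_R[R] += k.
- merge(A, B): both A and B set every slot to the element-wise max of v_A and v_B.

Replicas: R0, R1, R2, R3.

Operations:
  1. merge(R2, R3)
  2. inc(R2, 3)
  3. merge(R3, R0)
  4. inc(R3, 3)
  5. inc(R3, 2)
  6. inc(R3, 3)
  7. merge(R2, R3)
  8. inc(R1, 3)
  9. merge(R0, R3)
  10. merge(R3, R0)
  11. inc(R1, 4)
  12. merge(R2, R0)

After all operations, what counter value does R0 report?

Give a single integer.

Answer: 11

Derivation:
Op 1: merge R2<->R3 -> R2=(0,0,0,0) R3=(0,0,0,0)
Op 2: inc R2 by 3 -> R2=(0,0,3,0) value=3
Op 3: merge R3<->R0 -> R3=(0,0,0,0) R0=(0,0,0,0)
Op 4: inc R3 by 3 -> R3=(0,0,0,3) value=3
Op 5: inc R3 by 2 -> R3=(0,0,0,5) value=5
Op 6: inc R3 by 3 -> R3=(0,0,0,8) value=8
Op 7: merge R2<->R3 -> R2=(0,0,3,8) R3=(0,0,3,8)
Op 8: inc R1 by 3 -> R1=(0,3,0,0) value=3
Op 9: merge R0<->R3 -> R0=(0,0,3,8) R3=(0,0,3,8)
Op 10: merge R3<->R0 -> R3=(0,0,3,8) R0=(0,0,3,8)
Op 11: inc R1 by 4 -> R1=(0,7,0,0) value=7
Op 12: merge R2<->R0 -> R2=(0,0,3,8) R0=(0,0,3,8)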